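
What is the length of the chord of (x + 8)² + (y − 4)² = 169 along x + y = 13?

Centre (−8, 4), r² = 169. Perpendicular distance d from centre to line = |−17| / √2 = 17/√2.
Chord = 2√(r² − d²) = 2·√(49/2) = 7√2.

7√2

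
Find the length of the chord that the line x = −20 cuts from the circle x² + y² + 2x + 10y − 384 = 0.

14

Centre (−1, −5), r² = 410. Perpendicular distance d from centre to line = |19| / √1 = 19.
Chord = 2√(r² − d²) = 2·√(49) = 14.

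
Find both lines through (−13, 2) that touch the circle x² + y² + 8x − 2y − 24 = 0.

4x − 5y = −62 and 5x + 4y = −57

A line y − (2) = m(x − (−13)) is tangent when its distance from (−4, 1) is √41:
(9m − (−1))² = 41(m² + 1)
20m² + 9m − 20 = 0, so m = 4/5 or m = −5/4.
With m = 4/5: 4x − 5y = −62. With m = −5/4: 5x + 4y = −57.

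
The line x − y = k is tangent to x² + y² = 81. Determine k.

k = ±9√2

For a tangent, require d(centre, line) = r = 9.
|1·0 − 1·0 − k| / √2 = 9
|k| = 9√2.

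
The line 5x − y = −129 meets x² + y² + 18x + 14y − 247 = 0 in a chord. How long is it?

The distance from (−9, −7) to the line is 91/√26, and r² = 377.
Chord = 2√(r² − d²) = 2·√(117/2) = 3√26.

3√26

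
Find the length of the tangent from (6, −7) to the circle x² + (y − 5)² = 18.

9√2

With centre O = (0, 5), |OP|² = 180 and r² = 18.
Power of the point: PT² = |PO|² − r² = 162, so PT = 9√2.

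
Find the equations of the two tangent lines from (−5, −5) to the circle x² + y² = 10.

3x − y = −10 and x − 3y = 10

Let a tangent through (−5, −5) have slope m. Its distance from (0, 0) must equal √10:
[m·(5) − (5)]² = 10(m² + 1)
3m² − 10m + 3 = 0, so m = 3 or m = 1/3.
With m = 3: 3x − y = −10. With m = 1/3: x − 3y = 10.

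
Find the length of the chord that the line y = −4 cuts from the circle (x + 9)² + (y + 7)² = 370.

38

The distance from (−9, −7) to the line is 3, and r² = 370.
Half the chord is √(r² − d²) = √(361), so the full chord is 38.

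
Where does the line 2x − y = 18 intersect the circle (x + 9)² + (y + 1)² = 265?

From the line, y = 2x − 18. Substituting:
5x² − 50x + 105 = 0  ⟹  x² − 10x + 21 = 0
x = 7 or x = 3, giving (7, −4) and (3, −12).

(3, −12) and (7, −4)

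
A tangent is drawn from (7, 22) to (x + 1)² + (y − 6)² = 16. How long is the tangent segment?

4√19

The centre is (−1, 6) and r = 4. The square of the distance from P to the centre is 64 + 256 = 320.
The tangent meets the radius at right angles, so tangent² = |PO|² − r² = 320 − 16 = 304.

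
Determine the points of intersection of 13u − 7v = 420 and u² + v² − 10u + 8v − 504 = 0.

(21, −21) and (28, −8)

From the line, v = (−420 + 13u)/7. Substituting:
218u² − 10682u + 128184 = 0  ⟹  u² − 49u + 588 = 0
u = 28 or u = 21, giving (28, −8) and (21, −21).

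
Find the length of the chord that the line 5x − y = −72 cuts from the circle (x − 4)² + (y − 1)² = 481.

Express y = 5x + 72 and substitute into the circle:
26x² + 702x + 4576 = 0  ⟹  x² + 27x + 176 = 0
x = −11 or x = −16, giving (−11, 17) and (−16, −8).
Chord length = distance between (−11, 17) and (−16, −8) = √650 = 5√26.

5√26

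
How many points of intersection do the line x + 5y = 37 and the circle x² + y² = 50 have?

Substituting the line into the circle gives 26x² − 74x + 119 = 0.
Discriminant = (−74)² − 4·26·(119) = −6900 < 0.
No real roots: the line does not meet the circle.

0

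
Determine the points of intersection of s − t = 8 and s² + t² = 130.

Substitute t = s − 8:
2s² − 16s − 66 = 0  ⟹  s² − 8s − 33 = 0
s = 11 or s = −3, giving (11, 3) and (−3, −11).

(−3, −11) and (11, 3)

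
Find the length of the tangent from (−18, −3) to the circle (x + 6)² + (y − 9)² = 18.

With centre O = (−6, 9), |OP|² = 288 and r² = 18.
Power of the point: PT² = |PO|² − r² = 270, so PT = 3√30.

3√30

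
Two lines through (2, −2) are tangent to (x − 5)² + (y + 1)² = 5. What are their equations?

x + 2y = −2 and 2x − y = 6

Write the tangent as mx − y + (−2 − m·(2)) = 0 and set its distance from the centre to √5:
[m·(3) − (1)]² = 5(m² + 1)
2m² − 3m − 2 = 0, so m = −1/2 or m = 2.
Through (2, −2) these give x + 2y = −2 and 2x − y = 6.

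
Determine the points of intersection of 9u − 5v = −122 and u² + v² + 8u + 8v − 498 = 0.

Express v = (122 + 9u)/5 and substitute into the circle:
106u² + 2756u + 7314 = 0  ⟹  u² + 26u + 69 = 0
u = −3 or u = −23, giving (−3, 19) and (−23, −17).

(−23, −17) and (−3, 19)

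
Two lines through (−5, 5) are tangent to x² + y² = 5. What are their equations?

Write the tangent as mx − y + (5 − m·(−5)) = 0 and set its distance from the centre to √5:
(5m − (−5))² = 5(m² + 1)
2m² + 5m + 2 = 0, so m = −2 or m = −1/2.
With m = −2: 2x + y = −5. With m = −1/2: x + 2y = 5.

2x + y = −5 and x + 2y = 5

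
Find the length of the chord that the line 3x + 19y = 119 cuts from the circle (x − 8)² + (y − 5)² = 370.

2√370

From the line, y = (119 − 3x)/19. Substituting:
370x² − 5920x − 109890 = 0  ⟹  x² − 16x − 297 = 0
x = 27 or x = −11, giving (27, 2) and (−11, 8).
Chord length = distance between (27, 2) and (−11, 8) = √1480 = 2√370.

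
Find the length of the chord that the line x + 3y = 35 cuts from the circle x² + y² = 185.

Express y = (35 − x)/3 and substitute into the circle:
10x² − 70x − 440 = 0  ⟹  x² − 7x − 44 = 0
x = 11 or x = −4, giving (11, 8) and (−4, 13).
Chord length = distance between (11, 8) and (−4, 13) = √250 = 5√10.

5√10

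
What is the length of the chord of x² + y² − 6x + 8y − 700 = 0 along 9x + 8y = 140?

4√145

The distance from (3, −4) to the line is 145/√145, and r² = 725.
Half the chord is √(r² − d²) = √(580), so the full chord is 4√145.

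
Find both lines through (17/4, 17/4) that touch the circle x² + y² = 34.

3x + 5y = 34 and 5x + 3y = 34

A line y − (17/4) = m(x − (17/4)) is tangent when its distance from (0, 0) is √34:
[m·(−17/4) − (−17/4)]² = 34(m² + 1)
15m² + 34m + 15 = 0, so m = −3/5 or m = −5/3.
Through (17/4, 17/4) these give 3x + 5y = 34 and 5x + 3y = 34.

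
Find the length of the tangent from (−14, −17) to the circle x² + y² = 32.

√453

Centre (0, 0), r² = 32. |PO|² = (−14)² + (−17)² = 485.
By the tangent–radius right angle, tangent length = √(|PO|² − r²) = √453.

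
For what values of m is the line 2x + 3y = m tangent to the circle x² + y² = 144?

m = ±12√13

Tangency holds when the distance from the centre (0, 0) to the line equals the radius 12:
|2·0 + 3·0 − m| / √13 = 12
|m| = 12√13.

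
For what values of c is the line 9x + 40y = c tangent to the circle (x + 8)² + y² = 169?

For a tangent, require d(centre, line) = r = 13.
|9·(−8) + 40·0 − c| / √1681 = 13
|c − (−72)| = 13·41, so c = 461 or c = −605.

c = −605 or c = 461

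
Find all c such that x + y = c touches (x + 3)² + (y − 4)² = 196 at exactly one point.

The line touches the circle iff its distance from (−3, 4) is 14:
|1·(−3) + 1·4 − c| / √2 = 14
|c − (1)| = 14√2.

c = 1 ± 14√2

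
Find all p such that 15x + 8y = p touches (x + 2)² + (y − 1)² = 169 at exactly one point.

p = −243 or p = 199

For a tangent, require d(centre, line) = r = 13.
|15·(−2) + 8·1 − p| / √289 = 13
|p − (−22)| = 13·17, so p = 199 or p = −243.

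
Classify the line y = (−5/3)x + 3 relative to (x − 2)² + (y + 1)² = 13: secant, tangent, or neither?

Centre (2, −1), r² = 13. Distance² from centre to line = (−2)²/34 = 2/17.
Since d² < r², the line cuts the circle twice.

secant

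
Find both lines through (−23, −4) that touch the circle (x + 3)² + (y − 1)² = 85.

2x + 9y = −82 and 6x − 7y = −110

A line y − (−4) = m(x − (−23)) is tangent when its distance from (−3, 1) is √85:
[m·(20) − (5)]² = 85(m² + 1)
63m² − 40m − 12 = 0, so m = −2/9 or m = 6/7.
Through (−23, −4) these give 2x + 9y = −82 and 6x − 7y = −110.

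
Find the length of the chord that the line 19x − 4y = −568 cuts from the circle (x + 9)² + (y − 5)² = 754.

2√377

Express y = (568 + 19x)/4 and substitute into the circle:
377x² + 21112x + 289536 = 0  ⟹  x² + 56x + 768 = 0
x = −24 or x = −32, giving (−24, 28) and (−32, −10).
Chord length = distance between (−24, 28) and (−32, −10) = √1508 = 2√377.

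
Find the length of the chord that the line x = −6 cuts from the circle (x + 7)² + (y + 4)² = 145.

The line gives x = −6. Substituting into the circle:
y² + 8y − 128 = 0
y = 8 or y = −16, giving (−6, 8) and (−6, −16).
|(−6, 8) − (−6, −16)| = √((0)² + (24)²) = 24.

24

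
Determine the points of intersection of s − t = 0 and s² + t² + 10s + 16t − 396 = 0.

Express t = s and substitute into the circle:
2s² + 26s − 396 = 0  ⟹  s² + 13s − 198 = 0
s = 9 or s = −22, giving (9, 9) and (−22, −22).

(−22, −22) and (9, 9)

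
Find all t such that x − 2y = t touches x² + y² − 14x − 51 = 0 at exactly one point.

t = 7 ± 10√5

The line touches the circle iff its distance from (7, 0) is 10:
|1·7 − 2·0 − t| / √5 = 10
|t − (7)| = 10√5.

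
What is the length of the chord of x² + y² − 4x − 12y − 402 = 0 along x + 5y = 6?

The distance from (2, 6) to the line is 26/√26, and r² = 442.
Half the chord is √(r² − d²) = √(416), so the full chord is 8√26.

8√26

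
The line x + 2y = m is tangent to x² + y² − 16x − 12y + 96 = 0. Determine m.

m = 20 ± 2√5

Tangency holds when the distance from the centre (8, 6) to the line equals the radius 2:
|1·8 + 2·6 − m| / √5 = 2
|m − (20)| = 2√5.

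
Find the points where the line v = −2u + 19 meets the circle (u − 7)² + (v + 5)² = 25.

From the line, v = −2u + 19. Substituting:
5u² − 110u + 600 = 0  ⟹  u² − 22u + 120 = 0
u = 12 or u = 10, giving (12, −5) and (10, −1).

(10, −1) and (12, −5)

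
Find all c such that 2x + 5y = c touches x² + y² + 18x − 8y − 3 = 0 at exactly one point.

c = 2 ± 10√29

Tangency holds when the distance from the centre (−9, 4) to the line equals the radius 10:
|2·(−9) + 5·4 − c| / √29 = 10
|c − (2)| = 10√29.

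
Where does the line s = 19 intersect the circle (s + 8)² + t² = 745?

(19, −4) and (19, 4)

The line gives s = 19. Substituting into the circle:
t² − 16 = 0
t = 4 or t = −4, giving (19, 4) and (19, −4).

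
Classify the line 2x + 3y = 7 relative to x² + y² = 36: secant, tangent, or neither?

secant

d² = (2·0 + 3·0 − (7))²/13 = 49/13; r² = 36.
Since d² < r², the line cuts the circle twice.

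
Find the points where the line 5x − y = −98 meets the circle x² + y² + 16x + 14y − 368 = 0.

(−24, −22) and (−17, 13)

From the line, y = 5x + 98. Substituting:
26x² + 1066x + 10608 = 0  ⟹  x² + 41x + 408 = 0
x = −17 or x = −24, giving (−17, 13) and (−24, −22).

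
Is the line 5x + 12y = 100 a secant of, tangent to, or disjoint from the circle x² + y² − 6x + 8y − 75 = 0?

Substituting the line into the circle gives 169x² − 2344x + 8800 = 0.
Δ = 5494336 − 5948800 = −454464.
No real roots: the line does not meet the circle.

disjoint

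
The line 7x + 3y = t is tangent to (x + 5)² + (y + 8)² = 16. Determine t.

Tangency holds when the distance from the centre (−5, −8) to the line equals the radius 4:
|7·(−5) + 3·(−8) − t| / √58 = 4
|t − (−59)| = 4√58.

t = −59 ± 4√58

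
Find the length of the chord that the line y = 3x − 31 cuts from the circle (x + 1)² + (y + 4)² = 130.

4√10

Centre (−1, −4), r² = 130. Perpendicular distance d from centre to line = |−30| / √10 = 30/√10.
Half the chord is √(r² − d²) = √(40), so the full chord is 4√10.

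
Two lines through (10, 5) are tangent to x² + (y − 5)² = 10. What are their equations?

A line y − (5) = m(x − (10)) is tangent when its distance from (0, 5) is √10:
[m·(−10) − (0)]² = 10(m² + 1)
9m² − 1 = 0, so m = 1/3 or m = −1/3.
Through (10, 5) these give x − 3y = −5 and x + 3y = 25.

x − 3y = −5 and x + 3y = 25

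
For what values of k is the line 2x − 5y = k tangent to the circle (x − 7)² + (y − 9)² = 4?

k = −31 ± 2√29

For a tangent, require d(centre, line) = r = 2.
|2·7 − 5·9 − k| / √29 = 2
|k − (−31)| = 2√29.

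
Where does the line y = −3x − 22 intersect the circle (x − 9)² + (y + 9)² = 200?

(−5, −7) and (−1, −19)

Substitute y = −3x − 22:
10x² + 60x + 50 = 0  ⟹  x² + 6x + 5 = 0
x = −1 or x = −5, giving (−1, −19) and (−5, −7).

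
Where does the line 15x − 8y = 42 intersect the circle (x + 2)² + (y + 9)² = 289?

(−10, −24) and (6, 6)

From the line, y = (−42 + 15x)/8. Substituting:
289x² + 1156x − 17340 = 0  ⟹  x² + 4x − 60 = 0
x = 6 or x = −10, giving (6, 6) and (−10, −24).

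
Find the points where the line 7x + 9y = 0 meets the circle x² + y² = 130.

From the line, y = (−7x)/9. Substituting:
130x² − 10530 = 0  ⟹  x² − 81 = 0
x = 9 or x = −9, giving (9, −7) and (−9, 7).

(−9, 7) and (9, −7)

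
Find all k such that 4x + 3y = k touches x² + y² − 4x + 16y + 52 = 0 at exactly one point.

The line touches the circle iff its distance from (2, −8) is 4:
|4·2 + 3·(−8) − k| / √25 = 4
|k − (−16)| = 4·5, so k = 4 or k = −36.

k = −36 or k = 4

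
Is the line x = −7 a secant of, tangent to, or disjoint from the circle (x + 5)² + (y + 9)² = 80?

secant

Substituting the line into the circle gives y² + 18y + 5 = 0.
Δ = 324 − 20 = 304.
Two real roots: the line is a secant.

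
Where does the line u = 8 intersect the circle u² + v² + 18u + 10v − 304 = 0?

(8, −16) and (8, 6)

The line gives u = 8. Substituting into the circle:
v² + 10v − 96 = 0
v = 6 or v = −16, giving (8, 6) and (8, −16).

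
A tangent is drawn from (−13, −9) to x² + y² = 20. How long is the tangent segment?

Centre (0, 0), r² = 20. |PO|² = (−13)² + (−9)² = 250.
Power of the point: PT² = |PO|² − r² = 230, so PT = √230.

√230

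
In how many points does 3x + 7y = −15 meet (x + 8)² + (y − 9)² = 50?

0

Centre (−8, 9), r² = 50. Distance² from centre to line = (54)²/58 = 1458/29.
Since d² > r², the line lies outside the circle.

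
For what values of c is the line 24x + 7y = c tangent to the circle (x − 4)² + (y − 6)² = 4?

c = 88 or c = 188

The line touches the circle iff its distance from (4, 6) is 2:
|24·4 + 7·6 − c| / √625 = 2
|c − (138)| = 2·25, so c = 188 or c = 88.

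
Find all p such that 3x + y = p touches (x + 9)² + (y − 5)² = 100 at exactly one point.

p = −22 ± 10√10

The line touches the circle iff its distance from (−9, 5) is 10:
|3·(−9) + 1·5 − p| / √10 = 10
|p − (−22)| = 10√10.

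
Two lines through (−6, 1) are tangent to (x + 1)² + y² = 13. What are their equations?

Write the tangent as mx − y + (1 − m·(−6)) = 0 and set its distance from the centre to √13:
(5m − (−1))² = 13(m² + 1)
6m² + 5m − 6 = 0, so m = −3/2 or m = 2/3.
Through (−6, 1) these give 3x + 2y = −16 and 2x − 3y = −15.

3x + 2y = −16 and 2x − 3y = −15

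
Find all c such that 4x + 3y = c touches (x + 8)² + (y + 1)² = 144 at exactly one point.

Tangency holds when the distance from the centre (−8, −1) to the line equals the radius 12:
|4·(−8) + 3·(−1) − c| / √25 = 12
|c − (−35)| = 12·5, so c = 25 or c = −95.

c = −95 or c = 25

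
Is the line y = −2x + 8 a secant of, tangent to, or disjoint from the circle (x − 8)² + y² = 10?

Substituting the line into the circle gives 5x² − 48x + 118 = 0.
Discriminant = (−48)² − 4·5·(118) = −56 < 0.
No real roots: the line does not meet the circle.

disjoint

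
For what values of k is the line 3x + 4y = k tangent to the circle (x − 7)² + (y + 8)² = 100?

The line touches the circle iff its distance from (7, −8) is 10:
|3·7 + 4·(−8) − k| / √25 = 10
|k − (−11)| = 10·5, so k = 39 or k = −61.

k = −61 or k = 39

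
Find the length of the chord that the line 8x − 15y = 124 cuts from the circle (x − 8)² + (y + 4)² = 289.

34

From the line, y = (−124 + 8x)/15. Substituting:
289x² − 4624x − 46529 = 0  ⟹  x² − 16x − 161 = 0
x = 23 or x = −7, giving (23, 4) and (−7, −12).
Chord length = distance between (23, 4) and (−7, −12) = √1156 = 34.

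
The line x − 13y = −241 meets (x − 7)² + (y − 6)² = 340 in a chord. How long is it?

Substitute y = (241 + x)/13:
170x² − 2040x − 22610 = 0  ⟹  x² − 12x − 133 = 0
x = 19 or x = −7, giving (19, 20) and (−7, 18).
Chord length = distance between (19, 20) and (−7, 18) = √680 = 2√170.

2√170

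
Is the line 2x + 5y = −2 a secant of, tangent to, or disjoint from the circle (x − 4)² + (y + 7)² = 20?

disjoint

d² = (2·4 + 5·(−7) − (−2))²/29 = 625/29; r² = 20.
Since d² > r², the line lies outside the circle.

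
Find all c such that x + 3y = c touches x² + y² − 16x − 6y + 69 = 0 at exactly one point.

c = 17 ± 2√10

Tangency holds when the distance from the centre (8, 3) to the line equals the radius 2:
|1·8 + 3·3 − c| / √10 = 2
|c − (17)| = 2√10.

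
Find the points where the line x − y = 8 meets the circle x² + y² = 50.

Substitute y = x − 8:
2x² − 16x + 14 = 0  ⟹  x² − 8x + 7 = 0
x = 7 or x = 1, giving (7, −1) and (1, −7).

(1, −7) and (7, −1)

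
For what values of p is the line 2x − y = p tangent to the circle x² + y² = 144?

p = ±12√5

For a tangent, require d(centre, line) = r = 12.
|2·0 − 1·0 − p| / √5 = 12
|p| = 12√5.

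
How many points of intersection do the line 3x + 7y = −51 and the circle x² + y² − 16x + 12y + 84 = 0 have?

Centre (8, −6), r² = 16. Distance² from centre to line = (33)²/58 = 1089/58.
Since d² > r², the line lies outside the circle.

0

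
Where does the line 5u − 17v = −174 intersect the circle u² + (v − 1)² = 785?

(−28, 2) and (23, 17)

Express v = (174 + 5u)/17 and substitute into the circle:
314u² + 1570u − 202216 = 0  ⟹  u² + 5u − 644 = 0
u = 23 or u = −28, giving (23, 17) and (−28, 2).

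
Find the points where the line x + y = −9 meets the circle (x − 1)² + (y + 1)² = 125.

Substitute y = −x − 9:
2x² + 14x − 60 = 0  ⟹  x² + 7x − 30 = 0
x = 3 or x = −10, giving (3, −12) and (−10, 1).

(−10, 1) and (3, −12)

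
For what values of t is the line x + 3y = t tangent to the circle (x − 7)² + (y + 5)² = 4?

t = −8 ± 2√10

The line touches the circle iff its distance from (7, −5) is 2:
|1·7 + 3·(−5) − t| / √10 = 2
|t − (−8)| = 2√10.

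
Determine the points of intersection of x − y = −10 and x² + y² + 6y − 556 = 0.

(−22, −12) and (9, 19)

Substitute y = x + 10:
2x² + 26x − 396 = 0  ⟹  x² + 13x − 198 = 0
x = 9 or x = −22, giving (9, 19) and (−22, −12).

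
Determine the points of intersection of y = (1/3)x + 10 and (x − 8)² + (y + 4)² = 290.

(−3, 9) and (9, 13)

Substitute y = (30 + x)/3:
10x² − 60x − 270 = 0  ⟹  x² − 6x − 27 = 0
x = 9 or x = −3, giving (9, 13) and (−3, 9).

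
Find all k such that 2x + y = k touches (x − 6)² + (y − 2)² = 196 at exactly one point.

k = 14 ± 14√5

Tangency holds when the distance from the centre (6, 2) to the line equals the radius 14:
|2·6 + 1·2 − k| / √5 = 14
|k − (14)| = 14√5.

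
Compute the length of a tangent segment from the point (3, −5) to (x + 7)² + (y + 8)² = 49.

2√15

The centre is (−7, −8) and r = 7. The square of the distance from P to the centre is 100 + 9 = 109.
By the tangent–radius right angle, tangent length = √(|PO|² − r²) = √60 = 2√15.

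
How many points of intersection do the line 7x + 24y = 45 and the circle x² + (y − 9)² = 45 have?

0

d² = (7·0 + 24·9 − (45))²/625 = 29241/625; r² = 45.
Since d² > r², the line lies outside the circle.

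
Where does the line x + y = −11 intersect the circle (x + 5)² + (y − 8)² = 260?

From the line, y = −x − 11. Substituting:
2x² + 48x + 126 = 0  ⟹  x² + 24x + 63 = 0
x = −3 or x = −21, giving (−3, −8) and (−21, 10).

(−21, 10) and (−3, −8)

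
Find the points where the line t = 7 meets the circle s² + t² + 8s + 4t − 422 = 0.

From the line, t = 7. Substituting:
s² + 8s − 345 = 0
s = 15 or s = −23, giving (15, 7) and (−23, 7).

(−23, 7) and (15, 7)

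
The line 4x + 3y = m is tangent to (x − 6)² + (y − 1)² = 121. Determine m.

Tangency holds when the distance from the centre (6, 1) to the line equals the radius 11:
|4·6 + 3·1 − m| / √25 = 11
|m − (27)| = 11·5, so m = 82 or m = −28.

m = −28 or m = 82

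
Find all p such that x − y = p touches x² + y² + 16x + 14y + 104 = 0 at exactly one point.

Tangency holds when the distance from the centre (−8, −7) to the line equals the radius 3:
|1·(−8) − 1·(−7) − p| / √2 = 3
|p − (−1)| = 3√2.

p = −1 ± 3√2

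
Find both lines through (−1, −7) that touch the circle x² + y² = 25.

Let a tangent through (−1, −7) have slope m. Its distance from (0, 0) must equal 5:
[m·(1) − (7)]² = 25(m² + 1)
12m² + 7m − 12 = 0, so m = 3/4 or m = −4/3.
With m = 3/4: 3x − 4y = 25. With m = −4/3: 4x + 3y = −25.

3x − 4y = 25 and 4x + 3y = −25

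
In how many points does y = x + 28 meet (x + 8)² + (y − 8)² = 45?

0

Centre (−8, 8), r² = 45. Distance² from centre to line = (12)²/2 = 72.
Since d² > r², the line lies outside the circle.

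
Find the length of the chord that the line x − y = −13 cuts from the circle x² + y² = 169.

13√2

Centre (0, 0), r² = 169. Perpendicular distance d from centre to line = |13| / √2 = 13/√2.
Half the chord is √(r² − d²) = √(169/2), so the full chord is 13√2.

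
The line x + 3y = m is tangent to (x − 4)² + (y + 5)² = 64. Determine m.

For a tangent, require d(centre, line) = r = 8.
|1·4 + 3·(−5) − m| / √10 = 8
|m − (−11)| = 8√10.

m = −11 ± 8√10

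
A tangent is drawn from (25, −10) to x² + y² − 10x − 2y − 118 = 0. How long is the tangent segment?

The centre is (5, 1) and r = 12. The square of the distance from P to the centre is 400 + 121 = 521.
The tangent meets the radius at right angles, so tangent² = |PO|² − r² = 521 − 144 = 377.

√377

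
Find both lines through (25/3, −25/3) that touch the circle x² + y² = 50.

7x + y = 50 and x + 7y = −50

A line y − (−25/3) = m(x − (25/3)) is tangent when its distance from (0, 0) is 5√2:
[m·(−25/3) − (25/3)]² = 50(m² + 1)
7m² + 50m + 7 = 0, so m = −7 or m = −1/7.
With m = −7: 7x + y = 50. With m = −1/7: x + 7y = −50.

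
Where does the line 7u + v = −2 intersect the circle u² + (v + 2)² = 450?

Substitute v = −7u − 2:
50u² − 450 = 0  ⟹  u² − 9 = 0
u = 3 or u = −3, giving (3, −23) and (−3, 19).

(−3, 19) and (3, −23)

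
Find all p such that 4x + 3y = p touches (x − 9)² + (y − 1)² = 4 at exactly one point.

For a tangent, require d(centre, line) = r = 2.
|4·9 + 3·1 − p| / √25 = 2
|p − (39)| = 2·5, so p = 49 or p = 29.

p = 29 or p = 49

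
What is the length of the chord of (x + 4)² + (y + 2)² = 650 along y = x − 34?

2√2

Centre (−4, −2), r² = 650. Perpendicular distance d from centre to line = |−36| / √2 = 36/√2.
Chord = 2√(r² − d²) = 2·√(2) = 2√2.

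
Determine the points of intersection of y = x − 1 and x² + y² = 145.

(−8, −9) and (9, 8)

Substitute y = x − 1:
2x² − 2x − 144 = 0  ⟹  x² − x − 72 = 0
x = 9 or x = −8, giving (9, 8) and (−8, −9).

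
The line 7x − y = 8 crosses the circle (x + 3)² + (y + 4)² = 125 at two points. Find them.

(−1, −15) and (2, 6)

From the line, y = 7x − 8. Substituting:
50x² − 50x − 100 = 0  ⟹  x² − x − 2 = 0
x = 2 or x = −1, giving (2, 6) and (−1, −15).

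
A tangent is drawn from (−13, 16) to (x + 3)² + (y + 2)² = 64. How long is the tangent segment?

6√10

The centre is (−3, −2) and r = 8. The square of the distance from P to the centre is 100 + 324 = 424.
Power of the point: PT² = |PO|² − r² = 360, so PT = 6√10.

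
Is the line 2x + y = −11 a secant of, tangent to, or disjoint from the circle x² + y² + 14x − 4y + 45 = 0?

secant

Substituting the line into the circle gives 5x² + 66x + 210 = 0.
Δ = 4356 − 4200 = 156.
Two real roots: the line is a secant.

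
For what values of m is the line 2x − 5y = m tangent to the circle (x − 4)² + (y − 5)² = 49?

The line touches the circle iff its distance from (4, 5) is 7:
|2·4 − 5·5 − m| / √29 = 7
|m − (−17)| = 7√29.

m = −17 ± 7√29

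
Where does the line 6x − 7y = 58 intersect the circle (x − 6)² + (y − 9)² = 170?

(5, −4) and (19, 8)

Substitute y = (−58 + 6x)/7:
85x² − 2040x + 8075 = 0  ⟹  x² − 24x + 95 = 0
x = 19 or x = 5, giving (19, 8) and (5, −4).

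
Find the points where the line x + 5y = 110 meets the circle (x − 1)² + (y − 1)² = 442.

Substitute y = (110 − x)/5:
26x² − 260x = 0  ⟹  x² − 10x = 0
x = 10 or x = 0, giving (10, 20) and (0, 22).

(0, 22) and (10, 20)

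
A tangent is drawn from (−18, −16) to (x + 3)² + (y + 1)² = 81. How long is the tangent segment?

Centre (−3, −1), r² = 81. |PO|² = (−15)² + (−15)² = 450.
Power of the point: PT² = |PO|² − r² = 369, so PT = 3√41.

3√41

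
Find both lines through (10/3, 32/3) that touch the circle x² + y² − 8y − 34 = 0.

Write the tangent as mx − y + (32/3 − m·(10/3)) = 0 and set its distance from the centre to 5√2:
(−10/3m − (−20/3))² = 50(m² + 1)
7m² + 8m + 1 = 0, so m = −1/7 or m = −1.
With m = −1/7: x + 7y = 78. With m = −1: x + y = 14.

x + 7y = 78 and x + y = 14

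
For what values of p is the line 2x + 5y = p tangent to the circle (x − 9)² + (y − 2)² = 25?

p = 28 ± 5√29

For a tangent, require d(centre, line) = r = 5.
|2·9 + 5·2 − p| / √29 = 5
|p − (28)| = 5√29.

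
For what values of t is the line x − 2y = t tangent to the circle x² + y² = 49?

t = ±7√5

Tangency holds when the distance from the centre (0, 0) to the line equals the radius 7:
|1·0 − 2·0 − t| / √5 = 7
|t| = 7√5.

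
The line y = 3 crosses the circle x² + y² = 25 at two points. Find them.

From the line, y = 3. Substituting:
x² − 16 = 0
x = 4 or x = −4, giving (4, 3) and (−4, 3).

(−4, 3) and (4, 3)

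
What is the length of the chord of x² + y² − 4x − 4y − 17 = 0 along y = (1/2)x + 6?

Substitute y = (12 + x)/2:
5x² − 20 = 0  ⟹  x² − 4 = 0
x = 2 or x = −2, giving (2, 7) and (−2, 5).
|(2, 7) − (−2, 5)| = √((4)² + (2)²) = 2√5.

2√5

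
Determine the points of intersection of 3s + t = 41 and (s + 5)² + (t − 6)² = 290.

(8, 17) and (12, 5)

Express t = −3s + 41 and substitute into the circle:
10s² − 200s + 960 = 0  ⟹  s² − 20s + 96 = 0
s = 12 or s = 8, giving (12, 5) and (8, 17).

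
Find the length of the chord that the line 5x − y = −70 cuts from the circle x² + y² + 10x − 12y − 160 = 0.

5√26

Express y = 5x + 70 and substitute into the circle:
26x² + 650x + 3900 = 0  ⟹  x² + 25x + 150 = 0
x = −10 or x = −15, giving (−10, 20) and (−15, −5).
|(−10, 20) − (−15, −5)| = √((5)² + (25)²) = 5√26.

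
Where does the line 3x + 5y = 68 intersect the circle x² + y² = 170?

From the line, y = (68 − 3x)/5. Substituting:
34x² − 408x + 374 = 0  ⟹  x² − 12x + 11 = 0
x = 11 or x = 1, giving (11, 7) and (1, 13).

(1, 13) and (11, 7)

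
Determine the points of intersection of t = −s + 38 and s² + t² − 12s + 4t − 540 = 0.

Substitute t = −s + 38:
2s² − 92s + 1056 = 0  ⟹  s² − 46s + 528 = 0
s = 24 or s = 22, giving (24, 14) and (22, 16).

(22, 16) and (24, 14)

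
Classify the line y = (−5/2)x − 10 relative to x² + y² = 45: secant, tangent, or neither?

secant

d² = (5·0 + 2·0 − (−20))²/29 = 400/29; r² = 45.
Since d² < r², the line cuts the circle twice.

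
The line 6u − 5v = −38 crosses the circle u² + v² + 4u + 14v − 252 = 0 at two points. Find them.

Substitute v = (38 + 6u)/5:
61u² + 976u − 2196 = 0  ⟹  u² + 16u − 36 = 0
u = 2 or u = −18, giving (2, 10) and (−18, −14).

(−18, −14) and (2, 10)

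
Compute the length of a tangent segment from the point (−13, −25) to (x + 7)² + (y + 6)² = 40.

Centre (−7, −6), r² = 40. |PO|² = (−6)² + (−19)² = 397.
Power of the point: PT² = |PO|² − r² = 357, so PT = √357.

√357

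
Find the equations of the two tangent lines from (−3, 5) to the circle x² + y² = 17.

Write the tangent as mx − y + (5 − m·(−3)) = 0 and set its distance from the centre to √17:
(3m − (−5))² = 17(m² + 1)
4m² − 15m − 4 = 0, so m = 4 or m = −1/4.
With m = 4: 4x − y = −17. With m = −1/4: x + 4y = 17.

4x − y = −17 and x + 4y = 17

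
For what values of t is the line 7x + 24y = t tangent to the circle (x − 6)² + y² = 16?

t = −58 or t = 142

The line touches the circle iff its distance from (6, 0) is 4:
|7·6 + 24·0 − t| / √625 = 4
|t − (42)| = 4·25, so t = 142 or t = −58.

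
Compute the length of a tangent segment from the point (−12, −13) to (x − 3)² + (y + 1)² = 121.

With centre O = (3, −1), |OP|² = 369 and r² = 121.
The tangent meets the radius at right angles, so tangent² = |PO|² − r² = 369 − 121 = 248.

2√62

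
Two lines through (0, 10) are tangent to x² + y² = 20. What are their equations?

A line y − (10) = m(x − (0)) is tangent when its distance from (0, 0) is 2√5:
(0m − (−10))² = 20(m² + 1)
m² − 4 = 0, so m = −2 or m = 2.
Through (0, 10) these give 2x + y = 10 and 2x − y = −10.

2x + y = 10 and 2x − y = −10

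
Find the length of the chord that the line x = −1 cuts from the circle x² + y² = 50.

The line gives x = −1. Substituting into the circle:
y² − 49 = 0
y = 7 or y = −7, giving (−1, 7) and (−1, −7).
Chord length = distance between (−1, 7) and (−1, −7) = √196 = 14.

14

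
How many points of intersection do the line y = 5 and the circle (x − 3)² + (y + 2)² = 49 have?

1

d² = (0·3 + 1·(−2) − (5))² = 49; r² = 49.
Since d² = r², the line is tangent.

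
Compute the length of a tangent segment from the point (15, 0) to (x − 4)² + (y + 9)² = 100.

√102

Centre (4, −9), r² = 100. |PO|² = (11)² + (9)² = 202.
Power of the point: PT² = |PO|² − r² = 102, so PT = √102.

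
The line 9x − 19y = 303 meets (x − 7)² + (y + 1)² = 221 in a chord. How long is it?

The distance from (7, −1) to the line is 221/√442, and r² = 221.
Half the chord is √(r² − d²) = √(221/2), so the full chord is √442.

√442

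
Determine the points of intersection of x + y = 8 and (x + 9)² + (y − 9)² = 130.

From the line, y = −x + 8. Substituting:
2x² + 20x − 48 = 0  ⟹  x² + 10x − 24 = 0
x = 2 or x = −12, giving (2, 6) and (−12, 20).

(−12, 20) and (2, 6)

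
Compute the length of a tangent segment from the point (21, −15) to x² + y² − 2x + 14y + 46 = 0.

With centre O = (1, −7), |OP|² = 464 and r² = 4.
Power of the point: PT² = |PO|² − r² = 460, so PT = 2√115.

2√115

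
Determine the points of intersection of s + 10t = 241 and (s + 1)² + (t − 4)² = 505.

(−9, 25) and (11, 23)

Substitute t = (241 − s)/10:
101s² − 202s − 9999 = 0  ⟹  s² − 2s − 99 = 0
s = 11 or s = −9, giving (11, 23) and (−9, 25).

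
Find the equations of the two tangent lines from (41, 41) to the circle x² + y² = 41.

Write the tangent as mx − y + (41 − m·(41)) = 0 and set its distance from the centre to √41:
[m·(−41) − (−41)]² = 41(m² + 1)
20m² − 41m + 20 = 0, so m = 5/4 or m = 4/5.
Through (41, 41) these give 5x − 4y = 41 and 4x − 5y = −41.

5x − 4y = 41 and 4x − 5y = −41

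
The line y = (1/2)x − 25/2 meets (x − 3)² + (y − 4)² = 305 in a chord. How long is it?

10√5

The distance from (3, 4) to the line is 30/√5, and r² = 305.
Chord = 2√(r² − d²) = 2·√(125) = 10√5.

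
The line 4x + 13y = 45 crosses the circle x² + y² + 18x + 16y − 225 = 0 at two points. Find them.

(−18, 9) and (8, 1)

From the line, y = (45 − 4x)/13. Substituting:
185x² + 1850x − 26640 = 0  ⟹  x² + 10x − 144 = 0
x = 8 or x = −18, giving (8, 1) and (−18, 9).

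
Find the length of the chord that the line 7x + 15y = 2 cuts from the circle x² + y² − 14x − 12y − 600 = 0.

3√274

Substitute y = (2 − 7x)/15:
274x² − 1918x − 135356 = 0  ⟹  x² − 7x − 494 = 0
x = 26 or x = −19, giving (26, −12) and (−19, 9).
|(26, −12) − (−19, 9)| = √((45)² + (−21)²) = 3√274.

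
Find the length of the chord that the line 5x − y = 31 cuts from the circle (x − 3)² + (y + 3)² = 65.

The distance from (3, −3) to the line is 13/√26, and r² = 65.
Half the chord is √(r² − d²) = √(117/2), so the full chord is 3√26.

3√26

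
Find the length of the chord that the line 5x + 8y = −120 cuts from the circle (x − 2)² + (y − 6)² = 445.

From the line, y = (−120 − 5x)/8. Substituting:
89x² + 1424x = 0  ⟹  x² + 16x = 0
x = 0 or x = −16, giving (0, −15) and (−16, −5).
Chord length = distance between (0, −15) and (−16, −5) = √356 = 2√89.

2√89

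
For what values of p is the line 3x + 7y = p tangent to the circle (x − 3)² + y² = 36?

p = 9 ± 6√58

Tangency holds when the distance from the centre (3, 0) to the line equals the radius 6:
|3·3 + 7·0 − p| / √58 = 6
|p − (9)| = 6√58.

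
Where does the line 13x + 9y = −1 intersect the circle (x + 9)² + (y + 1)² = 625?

(−16, 23) and (11, −16)

Express y = (−1 − 13x)/9 and substitute into the circle:
250x² + 1250x − 44000 = 0  ⟹  x² + 5x − 176 = 0
x = 11 or x = −16, giving (11, −16) and (−16, 23).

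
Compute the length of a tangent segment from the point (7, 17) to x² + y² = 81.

√257

Centre (0, 0), r² = 81. |PO|² = (7)² + (17)² = 338.
Power of the point: PT² = |PO|² − r² = 257, so PT = √257.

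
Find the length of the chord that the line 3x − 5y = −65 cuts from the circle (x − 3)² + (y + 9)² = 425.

√34

Express y = (65 + 3x)/5 and substitute into the circle:
34x² + 510x + 1700 = 0  ⟹  x² + 15x + 50 = 0
x = −5 or x = −10, giving (−5, 10) and (−10, 7).
Chord length = distance between (−5, 10) and (−10, 7) = √34 = √34.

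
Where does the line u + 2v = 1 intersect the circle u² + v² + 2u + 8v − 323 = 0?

(−15, 8) and (17, −8)

Express v = (1 − u)/2 and substitute into the circle:
5u² − 10u − 1275 = 0  ⟹  u² − 2u − 255 = 0
u = 17 or u = −15, giving (17, −8) and (−15, 8).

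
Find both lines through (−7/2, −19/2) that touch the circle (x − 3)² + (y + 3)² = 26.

5x − y = −8 and x − 5y = 44

Let a tangent through (−7/2, −19/2) have slope m. Its distance from (3, −3) must equal √26:
(13/2m − (13/2))² = 26(m² + 1)
5m² − 26m + 5 = 0, so m = 5 or m = 1/5.
Through (−7/2, −19/2) these give 5x − y = −8 and x − 5y = 44.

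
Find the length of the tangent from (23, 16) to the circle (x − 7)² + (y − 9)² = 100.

Centre (7, 9), r² = 100. |PO|² = (16)² + (7)² = 305.
The tangent meets the radius at right angles, so tangent² = |PO|² − r² = 305 − 100 = 205.

√205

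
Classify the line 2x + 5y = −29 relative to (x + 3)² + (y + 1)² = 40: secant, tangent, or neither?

secant

Centre (−3, −1), r² = 40. Distance² from centre to line = (18)²/29 = 324/29.
Since d² < r², the line cuts the circle twice.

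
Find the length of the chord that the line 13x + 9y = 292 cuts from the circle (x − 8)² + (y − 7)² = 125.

5√10

Centre (8, 7), r² = 125. Perpendicular distance d from centre to line = |−125| / √250 = 125/√250.
Chord = 2√(r² − d²) = 2·√(125/2) = 5√10.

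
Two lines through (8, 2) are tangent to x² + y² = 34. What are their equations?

A line y − (2) = m(x − (8)) is tangent when its distance from (0, 0) is √34:
(−8m − (−2))² = 34(m² + 1)
15m² − 16m − 15 = 0, so m = −3/5 or m = 5/3.
With m = −3/5: 3x + 5y = 34. With m = 5/3: 5x − 3y = 34.

3x + 5y = 34 and 5x − 3y = 34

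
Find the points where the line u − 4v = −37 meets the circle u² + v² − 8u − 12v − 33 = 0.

(−5, 8) and (11, 12)

Express v = (37 + u)/4 and substitute into the circle:
17u² − 102u − 935 = 0  ⟹  u² − 6u − 55 = 0
u = 11 or u = −5, giving (11, 12) and (−5, 8).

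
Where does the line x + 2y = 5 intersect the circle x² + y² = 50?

From the line, y = (5 − x)/2. Substituting:
5x² − 10x − 175 = 0  ⟹  x² − 2x − 35 = 0
x = 7 or x = −5, giving (7, −1) and (−5, 5).

(−5, 5) and (7, −1)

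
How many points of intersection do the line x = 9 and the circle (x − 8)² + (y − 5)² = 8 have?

Centre (8, 5), r² = 8. Distance² from centre to line = (−1)² = 1.
Since d² < r², the line cuts the circle twice.

2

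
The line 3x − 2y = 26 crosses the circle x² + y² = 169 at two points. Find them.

(0, −13) and (12, 5)

Substitute y = (−26 + 3x)/2:
13x² − 156x = 0  ⟹  x² − 12x = 0
x = 12 or x = 0, giving (12, 5) and (0, −13).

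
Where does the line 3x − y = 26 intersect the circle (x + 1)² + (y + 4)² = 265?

(2, −20) and (11, 7)

From the line, y = 3x − 26. Substituting:
10x² − 130x + 220 = 0  ⟹  x² − 13x + 22 = 0
x = 11 or x = 2, giving (11, 7) and (2, −20).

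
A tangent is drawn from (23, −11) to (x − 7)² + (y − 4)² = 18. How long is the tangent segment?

The centre is (7, 4) and r = 3√2. The square of the distance from P to the centre is 256 + 225 = 481.
The tangent meets the radius at right angles, so tangent² = |PO|² − r² = 481 − 18 = 463.

√463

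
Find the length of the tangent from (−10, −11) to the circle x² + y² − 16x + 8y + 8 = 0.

The centre is (8, −4) and r = 6√2. The square of the distance from P to the centre is 324 + 49 = 373.
Power of the point: PT² = |PO|² − r² = 301, so PT = √301.

√301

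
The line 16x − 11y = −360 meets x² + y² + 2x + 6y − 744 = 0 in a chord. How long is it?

Centre (−1, −3), r² = 754. Perpendicular distance d from centre to line = |377| / √377 = 377/√377.
Chord = 2√(r² − d²) = 2·√(377) = 2√377.

2√377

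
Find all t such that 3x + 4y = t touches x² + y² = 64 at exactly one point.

For a tangent, require d(centre, line) = r = 8.
|3·0 + 4·0 − t| / √25 = 8
|t| = 8·5, so t = 40 or t = −40.

t = −40 or t = 40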